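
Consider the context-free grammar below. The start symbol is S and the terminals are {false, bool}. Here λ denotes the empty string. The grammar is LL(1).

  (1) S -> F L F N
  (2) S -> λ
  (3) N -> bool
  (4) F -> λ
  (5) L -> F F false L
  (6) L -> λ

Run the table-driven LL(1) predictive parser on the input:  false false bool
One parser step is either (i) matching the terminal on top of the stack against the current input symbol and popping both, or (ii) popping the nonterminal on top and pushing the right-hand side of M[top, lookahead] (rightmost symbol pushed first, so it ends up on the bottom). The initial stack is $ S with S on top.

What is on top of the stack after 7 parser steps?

step 1: stack=$ S  input=false false bool $  — expand S -> F L F N
step 2: stack=$ N F L F  input=false false bool $  — expand F -> λ
step 3: stack=$ N F L  input=false false bool $  — expand L -> F F false L
step 4: stack=$ N F L false F F  input=false false bool $  — expand F -> λ
step 5: stack=$ N F L false F  input=false false bool $  — expand F -> λ
step 6: stack=$ N F L false  input=false false bool $  — match false
step 7: stack=$ N F L  input=false bool $  — expand L -> F F false L
Stack after step 7: $ N F L false F F (top = F).

F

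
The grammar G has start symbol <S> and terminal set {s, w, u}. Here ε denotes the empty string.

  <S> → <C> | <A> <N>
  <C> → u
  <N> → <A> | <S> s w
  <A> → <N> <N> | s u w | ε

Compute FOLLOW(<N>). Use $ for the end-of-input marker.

{$, s, u}

FIRST(<C>) = {u}
FIRST(<S>) = {ε, s, u}  (via <C>, <A> <N>)
FIRST(<N>) = {ε, s, u}  (via <A>, <S> s w)
FIRST(<A>) = {ε, s, u}  (via <N> <N>)
FOLLOW(<S>) includes $ since <S> is the start symbol.
FOLLOW(<S>): in <N>→<S> s w, <S> is followed by s w with FIRST {s}. Thus FOLLOW(<S>) = {$, s}.
FOLLOW(<C>): in <S>→<C>, the suffix after <C> is empty, so FOLLOW(<C>) ⊇ FOLLOW(<S>) = {$, s}. Thus FOLLOW(<C>) = {$, s}.
FOLLOW(<N>): in <S>→<A> <N>, the suffix after <N> is empty, so FOLLOW(<N>) ⊇ FOLLOW(<S>) = {$, s}; in <A>→<N> <N> (occurrence 1), <N> is followed by <N> with FIRST {ε, s, u}; in <A>→<N> <N> (occurrence 1), the suffix after <N> is nullable, so FOLLOW(<N>) ⊇ FOLLOW(<A>) = {$, s, u}; in <A>→<N> <N> (occurrence 2), the suffix after <N> is empty, so FOLLOW(<N>) ⊇ FOLLOW(<A>) = {$, s, u}. Thus FOLLOW(<N>) = {$, s, u}.
FOLLOW(<A>): in <S>→<A> <N>, <A> is followed by <N> with FIRST {ε, s, u}; in <S>→<A> <N>, the suffix after <A> is nullable, so FOLLOW(<A>) ⊇ FOLLOW(<S>) = {$, s}; in <N>→<A>, the suffix after <A> is empty, so FOLLOW(<A>) ⊇ FOLLOW(<N>) = {$, s, u}. Thus FOLLOW(<A>) = {$, s, u}.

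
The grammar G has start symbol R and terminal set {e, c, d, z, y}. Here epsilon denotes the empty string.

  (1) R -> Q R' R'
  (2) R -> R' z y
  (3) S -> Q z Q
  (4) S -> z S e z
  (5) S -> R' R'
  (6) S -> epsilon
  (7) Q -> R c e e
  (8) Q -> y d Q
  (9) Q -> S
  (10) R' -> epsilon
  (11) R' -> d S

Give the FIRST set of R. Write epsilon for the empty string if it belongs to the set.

{epsilon, c, d, y, z}

FIRST(R'): from R'->epsilon we get {epsilon}; from R'->d S we get {d}. So FIRST(R') = {epsilon, d}.
FIRST(R): from R->Q R' R' we get {epsilon, c, d, y, z}; from R->R' z y we get {d, z}. So FIRST(R) = {epsilon, c, d, y, z}.
FIRST(S): from S->Q z Q we get {c, d, y, z}; from S->z S e z we get {z}; from S->R' R' we get {epsilon, d}; from S->epsilon we get {epsilon}. So FIRST(S) = {epsilon, c, d, y, z}.
FIRST(Q): from Q->R c e e we get {c, d, y, z}; from Q->y d Q we get {y}; from Q->S we get {epsilon, c, d, y, z}. So FIRST(Q) = {epsilon, c, d, y, z}.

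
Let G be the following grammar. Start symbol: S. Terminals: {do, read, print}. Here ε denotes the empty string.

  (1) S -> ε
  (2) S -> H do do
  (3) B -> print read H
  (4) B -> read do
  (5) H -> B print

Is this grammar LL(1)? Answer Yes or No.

Yes

FIRST(S) = {ε, print, read}
FIRST(B) = {print, read}
FIRST(H) = {print, read}
FOLLOW(S) = {$}
FOLLOW(B) = {print}
FOLLOW(H) = {do, print}
Each cell of M receives at most one production.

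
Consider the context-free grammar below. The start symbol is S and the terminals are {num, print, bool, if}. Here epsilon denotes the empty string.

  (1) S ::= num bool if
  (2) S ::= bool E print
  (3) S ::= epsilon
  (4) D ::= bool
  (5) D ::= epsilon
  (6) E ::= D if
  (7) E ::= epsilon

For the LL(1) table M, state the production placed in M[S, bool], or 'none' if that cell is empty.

FIRST(S): from S::=num bool if we get {num}; from S::=bool E print we get {bool}; from S::=epsilon we get {epsilon}. So FIRST(S) = {epsilon, bool, num}.
FIRST(D): from D::=bool we get {bool}; from D::=epsilon we get {epsilon}. So FIRST(D) = {epsilon, bool}.
FIRST(E): from E::=D if we get {bool, if}; from E::=epsilon we get {epsilon}. So FIRST(E) = {epsilon, bool, if}.
FOLLOW(S) includes $ since S is the start symbol.
FOLLOW(S): S appears on no right-hand side. Thus FOLLOW(S) = {$}.
For S ::= num bool if: FIRST(num bool if) = {num}, so it goes in M[S, t] for t ∈ {num}.
For S ::= bool E print: FIRST(bool E print) = {bool}, so it goes in M[S, t] for t ∈ {bool}.
For S ::= epsilon: FIRST(epsilon) = {epsilon}, so it goes in M[S, t] for t ∈ {}; since epsilon ∈ FIRST, also for every t ∈ FOLLOW(S) = {$}.

S ::= bool E print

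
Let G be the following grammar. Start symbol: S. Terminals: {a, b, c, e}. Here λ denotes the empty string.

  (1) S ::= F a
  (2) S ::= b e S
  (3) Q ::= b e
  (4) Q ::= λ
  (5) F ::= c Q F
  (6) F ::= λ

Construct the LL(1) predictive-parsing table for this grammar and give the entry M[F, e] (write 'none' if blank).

FIRST(Q): from Q::=b e we get {b}; from Q::=λ we get {λ}. So FIRST(Q) = {λ, b}.
FIRST(F): from F::=c Q F we get {c}; from F::=λ we get {λ}. So FIRST(F) = {λ, c}.
FIRST(S): from S::=F a we get {a, c}; from S::=b e S we get {b}. So FIRST(S) = {a, b, c}.
FOLLOW(S) includes $ since S is the start symbol.
FOLLOW(F): in S::=F a, F is followed by a with FIRST {a}; in F::=c Q F, the suffix after F is empty (adds nothing new). Thus FOLLOW(F) = {a}.
For F ::= c Q F: FIRST(c Q F) = {c}, so it goes in M[F, t] for t ∈ {c}.
For F ::= λ: FIRST(λ) = {λ}, so it goes in M[F, t] for t ∈ {}; since λ ∈ FIRST, also for every t ∈ FOLLOW(F) = {a}.
None of these place a production in M[F, e].

none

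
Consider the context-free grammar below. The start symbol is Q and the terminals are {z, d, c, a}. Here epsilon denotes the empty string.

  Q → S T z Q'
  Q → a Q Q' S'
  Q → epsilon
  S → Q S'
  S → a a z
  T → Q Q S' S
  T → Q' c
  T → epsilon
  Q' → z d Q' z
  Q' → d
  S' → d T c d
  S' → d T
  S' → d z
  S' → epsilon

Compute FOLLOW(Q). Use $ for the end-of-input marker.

{$, a, c, d, z}

FIRST(Q') = {d, z}
FIRST(S') = {epsilon, d}
FIRST(Q) = {epsilon, a, d, z}  (via S T z Q')
FIRST(S) = {epsilon, a, d, z}  (via Q S')
FIRST(T) = {epsilon, a, d, z}  (via Q Q S' S, Q' c)
FOLLOW(Q) includes $ since Q is the start symbol.
FOLLOW(Q): in Q→a Q Q' S', Q is followed by Q' S' with FIRST {d, z}; in S→Q S', Q is followed by S' with FIRST {epsilon, d}; in S→Q S', the suffix after Q is nullable, so FOLLOW(Q) ⊇ FOLLOW(S) = {$, a, c, d, z}; in T→Q Q S' S (occurrence 1), Q is followed by Q S' S with FIRST {epsilon, a, d, z}; in T→Q Q S' S (occurrence 1), the suffix after Q is nullable, so FOLLOW(Q) ⊇ FOLLOW(T) = {$, a, c, d, z}; in T→Q Q S' S (occurrence 2), Q is followed by S' S with FIRST {epsilon, a, d, z}; in T→Q Q S' S (occurrence 2), the suffix after Q is nullable, so FOLLOW(Q) ⊇ FOLLOW(T) = {$, a, c, d, z}. Thus FOLLOW(Q) = {$, a, c, d, z}.
FOLLOW(Q'): in Q→S T z Q', the suffix after Q' is empty, so FOLLOW(Q') ⊇ FOLLOW(Q) = {$, a, c, d, z}; in Q→a Q Q' S', Q' is followed by S' with FIRST {epsilon, d}; in Q→a Q Q' S', the suffix after Q' is nullable, so FOLLOW(Q') ⊇ FOLLOW(Q) = {$, a, c, d, z}; in T→Q' c, Q' is followed by c with FIRST {c}; in Q'→z d Q' z, Q' is followed by z with FIRST {z}. Thus FOLLOW(Q') = {$, a, c, d, z}.
FOLLOW(S): in Q→S T z Q', S is followed by T z Q' with FIRST {a, d, z}; in T→Q Q S' S, the suffix after S is empty, so FOLLOW(S) ⊇ FOLLOW(T) = {$, a, c, d, z}. Thus FOLLOW(S) = {$, a, c, d, z}.
FOLLOW(T): in Q→S T z Q', T is followed by z Q' with FIRST {z}; in S'→d T c d, T is followed by c d with FIRST {c}; in S'→d T, the suffix after T is empty, so FOLLOW(T) ⊇ FOLLOW(S') = {$, a, c, d, z}. Thus FOLLOW(T) = {$, a, c, d, z}.
FOLLOW(S'): in Q→a Q Q' S', the suffix after S' is empty, so FOLLOW(S') ⊇ FOLLOW(Q) = {$, a, c, d, z}; in S→Q S', the suffix after S' is empty, so FOLLOW(S') ⊇ FOLLOW(S) = {$, a, c, d, z}; in T→Q Q S' S, S' is followed by S with FIRST {epsilon, a, d, z}; in T→Q Q S' S, the suffix after S' is nullable, so FOLLOW(S') ⊇ FOLLOW(T) = {$, a, c, d, z}. Thus FOLLOW(S') = {$, a, c, d, z}.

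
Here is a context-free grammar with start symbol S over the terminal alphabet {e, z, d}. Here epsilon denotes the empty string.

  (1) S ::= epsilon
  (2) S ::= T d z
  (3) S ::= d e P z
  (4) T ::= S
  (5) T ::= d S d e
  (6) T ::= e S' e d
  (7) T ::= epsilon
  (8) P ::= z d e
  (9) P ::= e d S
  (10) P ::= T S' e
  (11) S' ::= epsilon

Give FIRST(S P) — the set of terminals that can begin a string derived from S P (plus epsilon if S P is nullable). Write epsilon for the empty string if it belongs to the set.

{d, e, z}

FIRST(S'): from S'::=epsilon we get {epsilon}. So FIRST(S') = {epsilon}.
FIRST(S): from S::=epsilon we get {epsilon}; from S::=T d z we get {d, e}; from S::=d e P z we get {d}. So FIRST(S) = {epsilon, d, e}.
FIRST(T): from T::=S we get {epsilon, d, e}; from T::=d S d e we get {d}; from T::=e S' e d we get {e}; from T::=epsilon we get {epsilon}. So FIRST(T) = {epsilon, d, e}.
FIRST(P): from P::=z d e we get {z}; from P::=e d S we get {e}; from P::=T S' e we get {d, e}. So FIRST(P) = {d, e, z}.
FIRST(S P): take FIRST of each symbol in turn, carrying on past any symbol whose FIRST contains epsilon; result {d, e, z}.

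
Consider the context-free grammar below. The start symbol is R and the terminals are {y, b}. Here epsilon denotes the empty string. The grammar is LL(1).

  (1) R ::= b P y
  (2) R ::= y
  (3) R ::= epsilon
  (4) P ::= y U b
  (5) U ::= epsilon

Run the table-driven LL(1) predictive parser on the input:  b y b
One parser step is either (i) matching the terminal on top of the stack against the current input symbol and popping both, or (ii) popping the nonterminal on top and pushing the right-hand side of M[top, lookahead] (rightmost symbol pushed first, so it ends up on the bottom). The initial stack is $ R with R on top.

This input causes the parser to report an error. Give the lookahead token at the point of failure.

step 1: stack=$ R  input=b y b $  — expand R ::= b P y
step 2: stack=$ y P b  input=b y b $  — match b
step 3: stack=$ y P  input=y b $  — expand P ::= y U b
step 4: stack=$ y b U y  input=y b $  — match y
step 5: stack=$ y b U  input=b $  — expand U ::= epsilon
step 6: stack=$ y b  input=b $  — match b
step 7: stack=$ y  input=$  — error: top is terminal y but lookahead is $

$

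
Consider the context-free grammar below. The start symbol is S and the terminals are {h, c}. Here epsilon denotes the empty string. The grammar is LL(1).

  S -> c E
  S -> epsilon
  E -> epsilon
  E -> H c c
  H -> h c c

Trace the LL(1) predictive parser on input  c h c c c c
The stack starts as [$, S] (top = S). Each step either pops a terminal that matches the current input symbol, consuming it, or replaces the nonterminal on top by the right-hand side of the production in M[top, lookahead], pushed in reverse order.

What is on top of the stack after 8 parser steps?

c

step 1: stack=$ S  input=c h c c c c $  — expand S -> c E
step 2: stack=$ E c  input=c h c c c c $  — match c
step 3: stack=$ E  input=h c c c c $  — expand E -> H c c
step 4: stack=$ c c H  input=h c c c c $  — expand H -> h c c
step 5: stack=$ c c c c h  input=h c c c c $  — match h
step 6: stack=$ c c c c  input=c c c c $  — match c
step 7: stack=$ c c c  input=c c c $  — match c
step 8: stack=$ c c  input=c c $  — match c
Stack after step 8: $ c (top = c).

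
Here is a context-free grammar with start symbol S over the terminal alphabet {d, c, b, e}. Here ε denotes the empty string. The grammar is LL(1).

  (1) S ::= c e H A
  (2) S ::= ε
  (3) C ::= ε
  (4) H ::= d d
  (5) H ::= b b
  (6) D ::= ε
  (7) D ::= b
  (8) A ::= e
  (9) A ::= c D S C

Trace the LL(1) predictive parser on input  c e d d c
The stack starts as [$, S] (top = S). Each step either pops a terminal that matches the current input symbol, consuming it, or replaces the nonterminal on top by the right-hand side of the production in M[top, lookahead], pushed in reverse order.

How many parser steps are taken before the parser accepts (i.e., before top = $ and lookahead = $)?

step 1: stack=$ S  input=c e d d c $  — expand S ::= c e H A
step 2: stack=$ A H e c  input=c e d d c $  — match c
step 3: stack=$ A H e  input=e d d c $  — match e
step 4: stack=$ A H  input=d d c $  — expand H ::= d d
step 5: stack=$ A d d  input=d d c $  — match d
step 6: stack=$ A d  input=d c $  — match d
step 7: stack=$ A  input=c $  — expand A ::= c D S C
step 8: stack=$ C S D c  input=c $  — match c
step 9: stack=$ C S D  input=$  — expand D ::= ε
step 10: stack=$ C S  input=$  — expand S ::= ε
step 11: stack=$ C  input=$  — expand C ::= ε
Accept reached after 11 steps.

11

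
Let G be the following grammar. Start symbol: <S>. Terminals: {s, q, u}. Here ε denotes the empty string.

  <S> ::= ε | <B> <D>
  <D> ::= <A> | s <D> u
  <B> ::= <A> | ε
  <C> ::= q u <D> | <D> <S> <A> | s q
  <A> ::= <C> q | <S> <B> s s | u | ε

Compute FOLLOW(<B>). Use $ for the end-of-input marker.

{$, q, s, u}

FIRST(<S>): from <S>::=ε we get {ε}; from <S>::=<B> <D> we get {ε, q, s, u}. So FIRST(<S>) = {ε, q, s, u}.
FIRST(<D>): from <D>::=<A> we get {ε, q, s, u}; from <D>::=s <D> u we get {s}. So FIRST(<D>) = {ε, q, s, u}.
FIRST(<B>): from <B>::=<A> we get {ε, q, s, u}; from <B>::=ε we get {ε}. So FIRST(<B>) = {ε, q, s, u}.
FIRST(<C>): from <C>::=q u <D> we get {q}; from <C>::=<D> <S> <A> we get {ε, q, s, u}; from <C>::=s q we get {s}. So FIRST(<C>) = {ε, q, s, u}.
FIRST(<A>): from <A>::=<C> q we get {q, s, u}; from <A>::=<S> <B> s s we get {q, s, u}; from <A>::=u we get {u}; from <A>::=ε we get {ε}. So FIRST(<A>) = {ε, q, s, u}.
FOLLOW(<S>) includes $ since <S> is the start symbol.
FOLLOW(<C>): in <A>::=<C> q, <C> is followed by q with FIRST {q}. Thus FOLLOW(<C>) = {q}.
FOLLOW(<S>): in <C>::=<D> <S> <A>, <S> is followed by <A> with FIRST {ε, q, s, u}; in <C>::=<D> <S> <A>, the suffix after <S> is nullable, so FOLLOW(<S>) ⊇ FOLLOW(<C>) = {q}; in <A>::=<S> <B> s s, <S> is followed by <B> s s with FIRST {q, s, u}. Thus FOLLOW(<S>) = {$, q, s, u}.
FOLLOW(<D>): in <S>::=<B> <D>, the suffix after <D> is empty, so FOLLOW(<D>) ⊇ FOLLOW(<S>) = {$, q, s, u}; in <D>::=s <D> u, <D> is followed by u with FIRST {u}; in <C>::=q u <D>, the suffix after <D> is empty, so FOLLOW(<D>) ⊇ FOLLOW(<C>) = {q}; in <C>::=<D> <S> <A>, <D> is followed by <S> <A> with FIRST {ε, q, s, u}; in <C>::=<D> <S> <A>, the suffix after <D> is nullable, so FOLLOW(<D>) ⊇ FOLLOW(<C>) = {q}. Thus FOLLOW(<D>) = {$, q, s, u}.
FOLLOW(<B>): in <S>::=<B> <D>, <B> is followed by <D> with FIRST {ε, q, s, u}; in <S>::=<B> <D>, the suffix after <B> is nullable, so FOLLOW(<B>) ⊇ FOLLOW(<S>) = {$, q, s, u}; in <A>::=<S> <B> s s, <B> is followed by s s with FIRST {s}. Thus FOLLOW(<B>) = {$, q, s, u}.
FOLLOW(<A>): in <D>::=<A>, the suffix after <A> is empty, so FOLLOW(<A>) ⊇ FOLLOW(<D>) = {$, q, s, u}; in <B>::=<A>, the suffix after <A> is empty, so FOLLOW(<A>) ⊇ FOLLOW(<B>) = {$, q, s, u}; in <C>::=<D> <S> <A>, the suffix after <A> is empty, so FOLLOW(<A>) ⊇ FOLLOW(<C>) = {q}. Thus FOLLOW(<A>) = {$, q, s, u}.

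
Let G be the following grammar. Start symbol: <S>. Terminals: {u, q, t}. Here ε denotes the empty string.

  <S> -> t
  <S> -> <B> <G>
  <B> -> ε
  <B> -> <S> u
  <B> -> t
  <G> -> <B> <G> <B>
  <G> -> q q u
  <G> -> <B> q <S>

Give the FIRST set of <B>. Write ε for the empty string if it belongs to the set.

FIRST(<S>) = {q, t}  (via <B> <G>)
FIRST(<B>) = {ε, q, t}  (via <S> u)
FIRST(<G>) = {q, t}  (via <B> <G> <B>, <B> q <S>)

{ε, q, t}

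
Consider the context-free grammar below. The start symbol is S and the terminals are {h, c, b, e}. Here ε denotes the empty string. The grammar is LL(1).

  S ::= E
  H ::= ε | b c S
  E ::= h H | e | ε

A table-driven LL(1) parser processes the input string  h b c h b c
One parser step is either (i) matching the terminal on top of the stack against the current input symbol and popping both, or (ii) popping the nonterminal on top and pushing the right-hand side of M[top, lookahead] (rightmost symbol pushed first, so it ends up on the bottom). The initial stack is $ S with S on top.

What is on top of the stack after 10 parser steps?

      Stack    Input          Action
   1  $ S      h b c h b c $  expand S ::= E
   2  $ E      h b c h b c $  expand E ::= h H
   3  $ H h    h b c h b c $  match h
   4  $ H      b c h b c $    expand H ::= b c S
   5  $ S c b  b c h b c $    match b
   6  $ S c    c h b c $      match c
   7  $ S      h b c $        expand S ::= E
   8  $ E      h b c $        expand E ::= h H
   9  $ H h    h b c $        match h
  10  $ H      b c $          expand H ::= b c S
Stack after step 10: $ S c b (top = b).

b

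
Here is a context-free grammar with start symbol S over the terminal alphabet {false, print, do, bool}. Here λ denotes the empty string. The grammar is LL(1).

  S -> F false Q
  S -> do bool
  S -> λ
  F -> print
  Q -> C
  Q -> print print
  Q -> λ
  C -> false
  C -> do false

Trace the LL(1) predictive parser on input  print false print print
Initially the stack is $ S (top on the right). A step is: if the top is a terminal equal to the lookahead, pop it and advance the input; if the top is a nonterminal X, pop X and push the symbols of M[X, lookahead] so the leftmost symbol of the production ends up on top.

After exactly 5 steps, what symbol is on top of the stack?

print

step 1: stack=$ S  input=print false print print $  — expand S -> F false Q
step 2: stack=$ Q false F  input=print false print print $  — expand F -> print
step 3: stack=$ Q false print  input=print false print print $  — match print
step 4: stack=$ Q false  input=false print print $  — match false
step 5: stack=$ Q  input=print print $  — expand Q -> print print
Stack after step 5: $ print print (top = print).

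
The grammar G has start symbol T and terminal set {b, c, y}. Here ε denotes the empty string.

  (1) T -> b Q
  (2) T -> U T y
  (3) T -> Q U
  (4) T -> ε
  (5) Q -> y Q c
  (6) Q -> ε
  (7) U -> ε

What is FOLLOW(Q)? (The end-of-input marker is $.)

FIRST(Q): from Q->y Q c we get {y}; from Q->ε we get {ε}. So FIRST(Q) = {ε, y}.
FIRST(U): from U->ε we get {ε}. So FIRST(U) = {ε}.
FIRST(T): from T->b Q we get {b}; from T->U T y we get {b, y}; from T->Q U we get {ε, y}; from T->ε we get {ε}. So FIRST(T) = {ε, b, y}.
FOLLOW(T) includes $ since T is the start symbol.
FOLLOW(T): in T->U T y, T is followed by y with FIRST {y}. Thus FOLLOW(T) = {$, y}.
FOLLOW(Q): in T->b Q, the suffix after Q is empty, so FOLLOW(Q) ⊇ FOLLOW(T) = {$, y}; in T->Q U, Q is followed by U with FIRST {ε}; in T->Q U, the suffix after Q is nullable, so FOLLOW(Q) ⊇ FOLLOW(T) = {$, y}; in Q->y Q c, Q is followed by c with FIRST {c}. Thus FOLLOW(Q) = {$, c, y}.
FOLLOW(U): in T->U T y, U is followed by T y with FIRST {b, y}; in T->Q U, the suffix after U is empty, so FOLLOW(U) ⊇ FOLLOW(T) = {$, y}. Thus FOLLOW(U) = {$, b, y}.

{$, c, y}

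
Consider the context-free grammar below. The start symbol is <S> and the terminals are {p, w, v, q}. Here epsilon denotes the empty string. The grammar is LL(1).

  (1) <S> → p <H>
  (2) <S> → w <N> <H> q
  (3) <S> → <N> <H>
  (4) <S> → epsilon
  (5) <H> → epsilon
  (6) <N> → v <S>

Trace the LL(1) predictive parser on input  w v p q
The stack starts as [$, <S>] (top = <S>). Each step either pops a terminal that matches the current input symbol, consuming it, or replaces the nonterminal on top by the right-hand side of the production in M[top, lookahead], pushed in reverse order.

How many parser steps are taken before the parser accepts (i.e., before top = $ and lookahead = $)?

step 1: stack=$ <S>  input=w v p q $  — expand <S> → w <N> <H> q
step 2: stack=$ q <H> <N> w  input=w v p q $  — match w
step 3: stack=$ q <H> <N>  input=v p q $  — expand <N> → v <S>
step 4: stack=$ q <H> <S> v  input=v p q $  — match v
step 5: stack=$ q <H> <S>  input=p q $  — expand <S> → p <H>
step 6: stack=$ q <H> <H> p  input=p q $  — match p
step 7: stack=$ q <H> <H>  input=q $  — expand <H> → epsilon
step 8: stack=$ q <H>  input=q $  — expand <H> → epsilon
step 9: stack=$ q  input=q $  — match q
Accept reached after 9 steps.

9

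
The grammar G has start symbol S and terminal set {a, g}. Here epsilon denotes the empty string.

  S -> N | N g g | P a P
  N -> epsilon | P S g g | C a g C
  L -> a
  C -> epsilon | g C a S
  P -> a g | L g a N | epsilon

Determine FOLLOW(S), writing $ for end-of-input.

{$, a, g}

FIRST(L): from L->a we get {a}. So FIRST(L) = {a}.
FIRST(C): from C->epsilon we get {epsilon}; from C->g C a S we get {g}. So FIRST(C) = {epsilon, g}.
FIRST(P): from P->a g we get {a}; from P->L g a N we get {a}; from P->epsilon we get {epsilon}. So FIRST(P) = {epsilon, a}.
FIRST(S): from S->N we get {epsilon, a, g}; from S->N g g we get {a, g}; from S->P a P we get {a}. So FIRST(S) = {epsilon, a, g}.
FIRST(N): from N->epsilon we get {epsilon}; from N->P S g g we get {a, g}; from N->C a g C we get {a, g}. So FIRST(N) = {epsilon, a, g}.
FOLLOW(S) includes $ since S is the start symbol.
FOLLOW(L): in P->L g a N, L is followed by g a N with FIRST {g}. Thus FOLLOW(L) = {g}.
FOLLOW(S): in N->P S g g, S is followed by g g with FIRST {g}; in C->g C a S, the suffix after S is empty, so FOLLOW(S) ⊇ FOLLOW(C) = {$, a, g}. Thus FOLLOW(S) = {$, a, g}.
FOLLOW(P): in S->P a P (occurrence 1), P is followed by a P with FIRST {a}; in S->P a P (occurrence 2), the suffix after P is empty, so FOLLOW(P) ⊇ FOLLOW(S) = {$, a, g}; in N->P S g g, P is followed by S g g with FIRST {a, g}. Thus FOLLOW(P) = {$, a, g}.
FOLLOW(N): in S->N, the suffix after N is empty, so FOLLOW(N) ⊇ FOLLOW(S) = {$, a, g}; in S->N g g, N is followed by g g with FIRST {g}; in P->L g a N, the suffix after N is empty, so FOLLOW(N) ⊇ FOLLOW(P) = {$, a, g}. Thus FOLLOW(N) = {$, a, g}.
FOLLOW(C): in N->C a g C (occurrence 1), C is followed by a g C with FIRST {a}; in N->C a g C (occurrence 2), the suffix after C is empty, so FOLLOW(C) ⊇ FOLLOW(N) = {$, a, g}; in C->g C a S, C is followed by a S with FIRST {a}. Thus FOLLOW(C) = {$, a, g}.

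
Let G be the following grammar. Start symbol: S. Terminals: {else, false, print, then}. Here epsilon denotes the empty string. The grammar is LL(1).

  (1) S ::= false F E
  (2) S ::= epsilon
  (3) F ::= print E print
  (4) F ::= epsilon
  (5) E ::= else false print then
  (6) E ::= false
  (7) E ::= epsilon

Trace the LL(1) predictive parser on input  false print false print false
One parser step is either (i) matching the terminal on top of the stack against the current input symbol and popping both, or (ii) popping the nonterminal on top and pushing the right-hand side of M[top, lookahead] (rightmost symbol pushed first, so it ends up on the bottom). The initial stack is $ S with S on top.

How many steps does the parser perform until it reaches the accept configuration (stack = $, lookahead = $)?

9

     Stack              Input                            Action
  1  $ S                false print false print false $  expand S ::= false F E
  2  $ E F false        false print false print false $  match false
  3  $ E F              print false print false $        expand F ::= print E print
  4  $ E print E print  print false print false $        match print
  5  $ E print E        false print false $              expand E ::= false
  6  $ E print false    false print false $              match false
  7  $ E print          print false $                    match print
  8  $ E                false $                          expand E ::= false
  9  $ false            false $                          match false
Accept reached after 9 steps.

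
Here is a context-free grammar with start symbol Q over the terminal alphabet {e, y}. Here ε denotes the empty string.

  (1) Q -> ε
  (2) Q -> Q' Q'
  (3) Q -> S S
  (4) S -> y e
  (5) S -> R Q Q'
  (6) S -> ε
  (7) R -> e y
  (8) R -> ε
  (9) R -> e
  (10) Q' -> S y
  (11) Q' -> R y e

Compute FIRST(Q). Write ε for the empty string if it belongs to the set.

{ε, e, y}

FIRST(R): from R->e y we get {e}; from R->ε we get {ε}; from R->e we get {e}. So FIRST(R) = {ε, e}.
FIRST(Q): from Q->ε we get {ε}; from Q->Q' Q' we get {e, y}; from Q->S S we get {ε, e, y}. So FIRST(Q) = {ε, e, y}.
FIRST(S): from S->y e we get {y}; from S->R Q Q' we get {e, y}; from S->ε we get {ε}. So FIRST(S) = {ε, e, y}.
FIRST(Q'): from Q'->S y we get {e, y}; from Q'->R y e we get {e, y}. So FIRST(Q') = {e, y}.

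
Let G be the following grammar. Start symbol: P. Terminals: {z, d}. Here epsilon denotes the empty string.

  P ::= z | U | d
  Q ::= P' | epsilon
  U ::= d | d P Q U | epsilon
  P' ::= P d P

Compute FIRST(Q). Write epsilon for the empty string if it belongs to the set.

{epsilon, d, z}

FIRST(U) = {epsilon, d}
FIRST(P) = {epsilon, d, z}  (via U)
FIRST(P') = {d, z}  (via P d P)
FIRST(Q) = {epsilon, d, z}  (via P')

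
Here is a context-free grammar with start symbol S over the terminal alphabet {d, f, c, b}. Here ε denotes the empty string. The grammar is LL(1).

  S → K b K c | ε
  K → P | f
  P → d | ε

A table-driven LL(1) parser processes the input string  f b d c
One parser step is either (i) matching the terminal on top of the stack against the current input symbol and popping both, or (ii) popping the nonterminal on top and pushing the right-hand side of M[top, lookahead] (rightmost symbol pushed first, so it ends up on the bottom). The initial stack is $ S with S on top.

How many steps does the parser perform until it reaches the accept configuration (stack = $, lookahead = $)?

8

step 1: stack=$ S  input=f b d c $  — expand S → K b K c
step 2: stack=$ c K b K  input=f b d c $  — expand K → f
step 3: stack=$ c K b f  input=f b d c $  — match f
step 4: stack=$ c K b  input=b d c $  — match b
step 5: stack=$ c K  input=d c $  — expand K → P
step 6: stack=$ c P  input=d c $  — expand P → d
step 7: stack=$ c d  input=d c $  — match d
step 8: stack=$ c  input=c $  — match c
Accept reached after 8 steps.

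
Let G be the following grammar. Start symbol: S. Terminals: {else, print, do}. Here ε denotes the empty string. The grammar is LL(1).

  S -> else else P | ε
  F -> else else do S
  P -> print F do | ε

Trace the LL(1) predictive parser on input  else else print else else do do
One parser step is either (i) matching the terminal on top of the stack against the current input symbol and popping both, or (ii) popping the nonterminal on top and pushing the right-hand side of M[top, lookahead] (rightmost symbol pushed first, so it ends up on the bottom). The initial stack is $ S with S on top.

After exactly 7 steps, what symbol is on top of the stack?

else

step 1: stack=$ S  input=else else print else else do do $  — expand S -> else else P
step 2: stack=$ P else else  input=else else print else else do do $  — match else
step 3: stack=$ P else  input=else print else else do do $  — match else
step 4: stack=$ P  input=print else else do do $  — expand P -> print F do
step 5: stack=$ do F print  input=print else else do do $  — match print
step 6: stack=$ do F  input=else else do do $  — expand F -> else else do S
step 7: stack=$ do S do else else  input=else else do do $  — match else
Stack after step 7: $ do S do else (top = else).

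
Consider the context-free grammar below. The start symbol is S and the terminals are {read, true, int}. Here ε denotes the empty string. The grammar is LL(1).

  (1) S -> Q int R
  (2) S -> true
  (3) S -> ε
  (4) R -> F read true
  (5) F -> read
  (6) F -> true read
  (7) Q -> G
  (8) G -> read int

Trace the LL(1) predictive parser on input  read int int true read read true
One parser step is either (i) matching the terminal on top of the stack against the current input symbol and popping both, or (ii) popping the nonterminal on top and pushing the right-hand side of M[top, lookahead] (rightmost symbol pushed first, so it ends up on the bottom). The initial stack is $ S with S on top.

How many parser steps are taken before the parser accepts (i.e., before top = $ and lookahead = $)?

step 1: stack=$ S  input=read int int true read read true $  — expand S -> Q int R
step 2: stack=$ R int Q  input=read int int true read read true $  — expand Q -> G
step 3: stack=$ R int G  input=read int int true read read true $  — expand G -> read int
step 4: stack=$ R int int read  input=read int int true read read true $  — match read
step 5: stack=$ R int int  input=int int true read read true $  — match int
step 6: stack=$ R int  input=int true read read true $  — match int
step 7: stack=$ R  input=true read read true $  — expand R -> F read true
step 8: stack=$ true read F  input=true read read true $  — expand F -> true read
step 9: stack=$ true read read true  input=true read read true $  — match true
step 10: stack=$ true read read  input=read read true $  — match read
step 11: stack=$ true read  input=read true $  — match read
step 12: stack=$ true  input=true $  — match true
Accept reached after 12 steps.

12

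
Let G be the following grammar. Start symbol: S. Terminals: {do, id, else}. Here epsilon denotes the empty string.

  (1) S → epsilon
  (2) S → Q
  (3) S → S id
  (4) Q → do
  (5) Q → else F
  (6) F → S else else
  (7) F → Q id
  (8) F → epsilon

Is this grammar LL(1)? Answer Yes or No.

No

FIRST(S) = {epsilon, do, else, id}
FIRST(Q) = {do, else}
FIRST(F) = {epsilon, do, else, id}
FOLLOW(S) = {$, else, id}
FOLLOW(Q) = {$, else, id}
FOLLOW(F) = {$, else, id}
Cell M[F, do] receives both F → S else else and F → Q id — the grammar is not LL(1).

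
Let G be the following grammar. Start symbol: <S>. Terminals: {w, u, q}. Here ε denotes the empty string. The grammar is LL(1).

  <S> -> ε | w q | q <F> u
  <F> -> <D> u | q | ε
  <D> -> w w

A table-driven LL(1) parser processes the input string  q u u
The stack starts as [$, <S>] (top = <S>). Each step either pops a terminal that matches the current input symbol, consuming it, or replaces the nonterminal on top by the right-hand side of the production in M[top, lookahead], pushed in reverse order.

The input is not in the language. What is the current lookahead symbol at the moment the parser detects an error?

u

step 1: stack=$ <S>  input=q u u $  — expand <S> -> q <F> u
step 2: stack=$ u <F> q  input=q u u $  — match q
step 3: stack=$ u <F>  input=u u $  — expand <F> -> ε
step 4: stack=$ u  input=u u $  — match u
step 5: stack=$  input=u $  — error: stack empty but input remains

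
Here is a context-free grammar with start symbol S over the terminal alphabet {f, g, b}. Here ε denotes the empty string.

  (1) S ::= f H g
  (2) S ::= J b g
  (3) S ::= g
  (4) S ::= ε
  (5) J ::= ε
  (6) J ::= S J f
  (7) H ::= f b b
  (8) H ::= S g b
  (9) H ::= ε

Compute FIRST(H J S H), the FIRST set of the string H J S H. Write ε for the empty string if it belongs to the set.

FIRST(S) = {ε, b, f, g}  (via J b g)
FIRST(J) = {ε, b, f, g}  (via S J f)
FIRST(H) = {ε, b, f, g}  (via S g b)
FIRST(H J S H): take FIRST of each symbol in turn, carrying on past any symbol whose FIRST contains ε; result {ε, b, f, g}.

{ε, b, f, g}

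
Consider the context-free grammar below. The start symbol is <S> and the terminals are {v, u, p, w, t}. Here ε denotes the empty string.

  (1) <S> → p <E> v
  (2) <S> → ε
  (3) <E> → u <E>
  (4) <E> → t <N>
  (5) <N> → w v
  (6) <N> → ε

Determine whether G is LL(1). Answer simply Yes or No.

FIRST(<S>) = {ε, p}
FIRST(<E>) = {t, u}
FIRST(<N>) = {ε, w}
FOLLOW(<S>) = {$}
FOLLOW(<E>) = {v}
FOLLOW(<N>) = {v}
Each cell of M receives at most one production.

Yes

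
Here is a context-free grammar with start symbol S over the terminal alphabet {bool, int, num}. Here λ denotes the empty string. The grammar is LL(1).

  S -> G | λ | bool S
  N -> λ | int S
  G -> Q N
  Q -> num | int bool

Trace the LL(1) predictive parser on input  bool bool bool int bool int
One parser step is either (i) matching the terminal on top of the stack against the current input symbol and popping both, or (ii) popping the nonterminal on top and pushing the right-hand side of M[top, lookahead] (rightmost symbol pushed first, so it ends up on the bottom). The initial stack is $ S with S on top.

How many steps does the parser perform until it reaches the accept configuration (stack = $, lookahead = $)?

14

step 1: stack=$ S  input=bool bool bool int bool int $  — expand S -> bool S
step 2: stack=$ S bool  input=bool bool bool int bool int $  — match bool
step 3: stack=$ S  input=bool bool int bool int $  — expand S -> bool S
step 4: stack=$ S bool  input=bool bool int bool int $  — match bool
step 5: stack=$ S  input=bool int bool int $  — expand S -> bool S
step 6: stack=$ S bool  input=bool int bool int $  — match bool
step 7: stack=$ S  input=int bool int $  — expand S -> G
step 8: stack=$ G  input=int bool int $  — expand G -> Q N
step 9: stack=$ N Q  input=int bool int $  — expand Q -> int bool
step 10: stack=$ N bool int  input=int bool int $  — match int
step 11: stack=$ N bool  input=bool int $  — match bool
step 12: stack=$ N  input=int $  — expand N -> int S
step 13: stack=$ S int  input=int $  — match int
step 14: stack=$ S  input=$  — expand S -> λ
Accept reached after 14 steps.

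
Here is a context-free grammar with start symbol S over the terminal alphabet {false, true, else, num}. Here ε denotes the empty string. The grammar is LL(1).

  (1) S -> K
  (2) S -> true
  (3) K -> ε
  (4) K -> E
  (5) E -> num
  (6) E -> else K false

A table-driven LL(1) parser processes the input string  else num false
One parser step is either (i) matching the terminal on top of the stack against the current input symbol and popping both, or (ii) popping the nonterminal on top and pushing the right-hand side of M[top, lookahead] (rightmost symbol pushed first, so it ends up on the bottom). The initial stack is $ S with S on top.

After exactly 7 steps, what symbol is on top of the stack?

     Stack           Input             Action
  1  $ S             else num false $  expand S -> K
  2  $ K             else num false $  expand K -> E
  3  $ E             else num false $  expand E -> else K false
  4  $ false K else  else num false $  match else
  5  $ false K       num false $       expand K -> E
  6  $ false E       num false $       expand E -> num
  7  $ false num     num false $       match num
Stack after step 7: $ false (top = false).

false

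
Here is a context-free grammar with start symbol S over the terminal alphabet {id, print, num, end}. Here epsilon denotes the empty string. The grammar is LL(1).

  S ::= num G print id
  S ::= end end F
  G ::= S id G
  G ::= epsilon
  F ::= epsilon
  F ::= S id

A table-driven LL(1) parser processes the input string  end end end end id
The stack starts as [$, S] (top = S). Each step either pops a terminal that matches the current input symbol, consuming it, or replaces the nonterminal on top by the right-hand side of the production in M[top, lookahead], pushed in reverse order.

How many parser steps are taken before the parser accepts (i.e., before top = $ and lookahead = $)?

step 1: stack=$ S  input=end end end end id $  — expand S ::= end end F
step 2: stack=$ F end end  input=end end end end id $  — match end
step 3: stack=$ F end  input=end end end id $  — match end
step 4: stack=$ F  input=end end id $  — expand F ::= S id
step 5: stack=$ id S  input=end end id $  — expand S ::= end end F
step 6: stack=$ id F end end  input=end end id $  — match end
step 7: stack=$ id F end  input=end id $  — match end
step 8: stack=$ id F  input=id $  — expand F ::= epsilon
step 9: stack=$ id  input=id $  — match id
Accept reached after 9 steps.

9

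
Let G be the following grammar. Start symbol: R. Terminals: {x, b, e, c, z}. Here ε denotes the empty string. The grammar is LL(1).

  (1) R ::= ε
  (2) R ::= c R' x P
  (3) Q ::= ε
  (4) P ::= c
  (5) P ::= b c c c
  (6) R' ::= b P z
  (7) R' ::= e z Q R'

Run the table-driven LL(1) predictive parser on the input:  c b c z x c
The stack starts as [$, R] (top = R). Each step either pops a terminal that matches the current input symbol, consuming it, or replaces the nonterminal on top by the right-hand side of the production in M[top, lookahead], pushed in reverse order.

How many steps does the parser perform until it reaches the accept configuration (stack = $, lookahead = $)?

      Stack        Input          Action
   1  $ R          c b c z x c $  expand R ::= c R' x P
   2  $ P x R' c   c b c z x c $  match c
   3  $ P x R'     b c z x c $    expand R' ::= b P z
   4  $ P x z P b  b c z x c $    match b
   5  $ P x z P    c z x c $      expand P ::= c
   6  $ P x z c    c z x c $      match c
   7  $ P x z      z x c $        match z
   8  $ P x        x c $          match x
   9  $ P          c $            expand P ::= c
  10  $ c          c $            match c
Accept reached after 10 steps.

10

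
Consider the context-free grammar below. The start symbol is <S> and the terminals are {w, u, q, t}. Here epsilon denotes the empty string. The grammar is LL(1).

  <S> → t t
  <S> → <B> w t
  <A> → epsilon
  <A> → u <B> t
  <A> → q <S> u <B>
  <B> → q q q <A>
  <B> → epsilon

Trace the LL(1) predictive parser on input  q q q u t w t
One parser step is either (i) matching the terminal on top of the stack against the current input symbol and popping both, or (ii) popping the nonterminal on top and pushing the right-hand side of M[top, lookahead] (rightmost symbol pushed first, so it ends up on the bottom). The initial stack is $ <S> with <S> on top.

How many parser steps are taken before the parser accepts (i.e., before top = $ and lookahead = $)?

step 1: stack=$ <S>  input=q q q u t w t $  — expand <S> → <B> w t
step 2: stack=$ t w <B>  input=q q q u t w t $  — expand <B> → q q q <A>
step 3: stack=$ t w <A> q q q  input=q q q u t w t $  — match q
step 4: stack=$ t w <A> q q  input=q q u t w t $  — match q
step 5: stack=$ t w <A> q  input=q u t w t $  — match q
step 6: stack=$ t w <A>  input=u t w t $  — expand <A> → u <B> t
step 7: stack=$ t w t <B> u  input=u t w t $  — match u
step 8: stack=$ t w t <B>  input=t w t $  — expand <B> → epsilon
step 9: stack=$ t w t  input=t w t $  — match t
step 10: stack=$ t w  input=w t $  — match w
step 11: stack=$ t  input=t $  — match t
Accept reached after 11 steps.

11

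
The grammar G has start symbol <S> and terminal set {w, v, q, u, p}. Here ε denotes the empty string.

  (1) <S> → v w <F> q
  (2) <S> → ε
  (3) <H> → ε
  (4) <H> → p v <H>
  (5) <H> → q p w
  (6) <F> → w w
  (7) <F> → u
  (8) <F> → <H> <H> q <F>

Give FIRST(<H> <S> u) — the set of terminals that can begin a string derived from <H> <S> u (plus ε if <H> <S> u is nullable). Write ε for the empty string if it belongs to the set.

{p, q, u, v}

FIRST(<S>) = {ε, v}
FIRST(<H>) = {ε, p, q}
FIRST(<F>) = {p, q, u, w}  (via <H> <H> q <F>)
FIRST(<H> <S> u): take FIRST of each symbol in turn, carrying on past any symbol whose FIRST contains ε; result {p, q, u, v}.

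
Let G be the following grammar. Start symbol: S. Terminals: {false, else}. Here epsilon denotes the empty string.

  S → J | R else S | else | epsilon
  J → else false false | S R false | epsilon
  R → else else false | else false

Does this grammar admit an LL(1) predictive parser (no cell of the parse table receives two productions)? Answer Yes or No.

FIRST(S) = {epsilon, else}
FIRST(J) = {epsilon, else}
FIRST(R) = {else}
FOLLOW(S) = {$, else}
FOLLOW(J) = {$, else}
FOLLOW(R) = {else, false}
Cell M[J, else] receives both J → else false false and J → S R false and J → epsilon — the grammar is not LL(1).

No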